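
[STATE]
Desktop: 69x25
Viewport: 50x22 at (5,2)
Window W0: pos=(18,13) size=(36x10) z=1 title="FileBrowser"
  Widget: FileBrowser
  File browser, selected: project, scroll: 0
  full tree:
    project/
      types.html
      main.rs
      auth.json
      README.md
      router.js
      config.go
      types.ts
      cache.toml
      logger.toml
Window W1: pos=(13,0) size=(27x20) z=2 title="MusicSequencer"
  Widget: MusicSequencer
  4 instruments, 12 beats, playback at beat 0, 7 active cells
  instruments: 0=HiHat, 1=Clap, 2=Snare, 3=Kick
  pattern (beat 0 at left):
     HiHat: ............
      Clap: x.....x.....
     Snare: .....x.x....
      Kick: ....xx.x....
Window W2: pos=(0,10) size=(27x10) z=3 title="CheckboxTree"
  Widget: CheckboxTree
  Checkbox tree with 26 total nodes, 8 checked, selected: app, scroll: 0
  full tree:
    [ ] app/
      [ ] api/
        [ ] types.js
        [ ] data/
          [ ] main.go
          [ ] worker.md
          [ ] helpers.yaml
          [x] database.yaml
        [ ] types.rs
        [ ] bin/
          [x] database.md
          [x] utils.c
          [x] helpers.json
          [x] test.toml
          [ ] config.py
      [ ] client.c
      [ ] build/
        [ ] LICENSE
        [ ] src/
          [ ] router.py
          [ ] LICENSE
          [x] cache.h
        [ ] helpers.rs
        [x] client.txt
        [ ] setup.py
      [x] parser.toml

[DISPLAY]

        ┠─────────────────────────┨               
        ┃      ▼12345678901       ┃               
        ┃ HiHat············       ┃               
        ┃  Clap█·····█·····       ┃               
        ┃ Snare·····█·█····       ┃               
        ┃  Kick····██·█····       ┃               
        ┃                         ┃               
        ┃                         ┃               
━━━━━━━━━━━━━━━━━━━━━┓            ┃               
ckboxTree            ┃            ┃               
─────────────────────┨            ┃               
 app/                ┃            ┃━━━━━━━━━━━━━┓ 
-] api/              ┃            ┃             ┃ 
 [ ] types.js        ┃            ┃─────────────┨ 
 [-] data/           ┃            ┃             ┃ 
   [ ] main.go       ┃            ┃             ┃ 
   [ ] worker.md     ┃            ┃             ┃ 
━━━━━━━━━━━━━━━━━━━━━┛━━━━━━━━━━━━┛             ┃ 
             ┃    README.md                     ┃ 
             ┃    router.js                     ┃ 
             ┗━━━━━━━━━━━━━━━━━━━━━━━━━━━━━━━━━━┛ 
                                                  


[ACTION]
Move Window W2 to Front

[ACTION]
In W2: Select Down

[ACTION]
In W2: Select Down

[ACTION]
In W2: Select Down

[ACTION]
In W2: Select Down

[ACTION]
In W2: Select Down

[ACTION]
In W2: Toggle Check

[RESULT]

        ┠─────────────────────────┨               
        ┃      ▼12345678901       ┃               
        ┃ HiHat············       ┃               
        ┃  Clap█·····█·····       ┃               
        ┃ Snare·····█·█····       ┃               
        ┃  Kick····██·█····       ┃               
        ┃                         ┃               
        ┃                         ┃               
━━━━━━━━━━━━━━━━━━━━━┓            ┃               
ckboxTree            ┃            ┃               
─────────────────────┨            ┃               
 app/                ┃            ┃━━━━━━━━━━━━━┓ 
-] api/              ┃            ┃             ┃ 
 [ ] types.js        ┃            ┃─────────────┨ 
 [-] data/           ┃            ┃             ┃ 
   [ ] main.go       ┃            ┃             ┃ 
   [x] worker.md     ┃            ┃             ┃ 
━━━━━━━━━━━━━━━━━━━━━┛━━━━━━━━━━━━┛             ┃ 
             ┃    README.md                     ┃ 
             ┃    router.js                     ┃ 
             ┗━━━━━━━━━━━━━━━━━━━━━━━━━━━━━━━━━━┛ 
                                                  


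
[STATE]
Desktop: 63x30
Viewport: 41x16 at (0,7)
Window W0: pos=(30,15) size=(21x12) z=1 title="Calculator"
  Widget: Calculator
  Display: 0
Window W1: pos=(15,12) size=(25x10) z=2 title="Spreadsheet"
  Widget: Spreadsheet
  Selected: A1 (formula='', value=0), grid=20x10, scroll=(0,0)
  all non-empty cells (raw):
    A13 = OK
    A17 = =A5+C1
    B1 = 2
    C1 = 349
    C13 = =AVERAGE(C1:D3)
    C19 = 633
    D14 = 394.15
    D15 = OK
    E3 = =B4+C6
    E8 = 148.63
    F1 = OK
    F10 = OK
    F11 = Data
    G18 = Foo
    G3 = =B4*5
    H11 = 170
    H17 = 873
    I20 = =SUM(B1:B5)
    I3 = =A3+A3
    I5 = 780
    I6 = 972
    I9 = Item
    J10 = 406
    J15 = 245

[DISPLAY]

                                         
                                         
                                         
                                         
                                         
               ┏━━━━━━━━━━━━━━━━━━━━━━━┓ 
               ┃ Spreadsheet           ┃ 
               ┠───────────────────────┨ 
               ┃A1:                    ┃━
               ┃       A       B       ┃o
               ┃-----------------------┃─
               ┃  1      [0]       2   ┃ 
               ┃  2        0       0   ┃─
               ┃  3        0       0   ┃ 
               ┗━━━━━━━━━━━━━━━━━━━━━━━┛─
                              ┃│ 4 │ 5 │ 


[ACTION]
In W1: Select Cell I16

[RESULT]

                                         
                                         
                                         
                                         
                                         
               ┏━━━━━━━━━━━━━━━━━━━━━━━┓ 
               ┃ Spreadsheet           ┃ 
               ┠───────────────────────┨ 
               ┃I16:                   ┃━
               ┃       A       B       ┃o
               ┃-----------------------┃─
               ┃  1        0       2   ┃ 
               ┃  2        0       0   ┃─
               ┃  3        0       0   ┃ 
               ┗━━━━━━━━━━━━━━━━━━━━━━━┛─
                              ┃│ 4 │ 5 │ 


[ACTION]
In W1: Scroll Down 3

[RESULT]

                                         
                                         
                                         
                                         
                                         
               ┏━━━━━━━━━━━━━━━━━━━━━━━┓ 
               ┃ Spreadsheet           ┃ 
               ┠───────────────────────┨ 
               ┃I16:                   ┃━
               ┃       A       B       ┃o
               ┃-----------------------┃─
               ┃  4        0       0   ┃ 
               ┃  5        0       0   ┃─
               ┃  6        0       0   ┃ 
               ┗━━━━━━━━━━━━━━━━━━━━━━━┛─
                              ┃│ 4 │ 5 │ 


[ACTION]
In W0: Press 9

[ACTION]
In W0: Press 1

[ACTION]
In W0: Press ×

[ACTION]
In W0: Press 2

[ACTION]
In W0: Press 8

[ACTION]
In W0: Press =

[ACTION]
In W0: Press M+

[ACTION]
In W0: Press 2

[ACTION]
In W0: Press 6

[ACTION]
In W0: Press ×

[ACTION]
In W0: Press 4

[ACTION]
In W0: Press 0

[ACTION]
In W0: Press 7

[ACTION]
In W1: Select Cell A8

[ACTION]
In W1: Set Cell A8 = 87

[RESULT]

                                         
                                         
                                         
                                         
                                         
               ┏━━━━━━━━━━━━━━━━━━━━━━━┓ 
               ┃ Spreadsheet           ┃ 
               ┠───────────────────────┨ 
               ┃A8: 87                 ┃━
               ┃       A       B       ┃o
               ┃-----------------------┃─
               ┃  4        0       0   ┃ 
               ┃  5        0       0   ┃─
               ┃  6        0       0   ┃ 
               ┗━━━━━━━━━━━━━━━━━━━━━━━┛─
                              ┃│ 4 │ 5 │ 


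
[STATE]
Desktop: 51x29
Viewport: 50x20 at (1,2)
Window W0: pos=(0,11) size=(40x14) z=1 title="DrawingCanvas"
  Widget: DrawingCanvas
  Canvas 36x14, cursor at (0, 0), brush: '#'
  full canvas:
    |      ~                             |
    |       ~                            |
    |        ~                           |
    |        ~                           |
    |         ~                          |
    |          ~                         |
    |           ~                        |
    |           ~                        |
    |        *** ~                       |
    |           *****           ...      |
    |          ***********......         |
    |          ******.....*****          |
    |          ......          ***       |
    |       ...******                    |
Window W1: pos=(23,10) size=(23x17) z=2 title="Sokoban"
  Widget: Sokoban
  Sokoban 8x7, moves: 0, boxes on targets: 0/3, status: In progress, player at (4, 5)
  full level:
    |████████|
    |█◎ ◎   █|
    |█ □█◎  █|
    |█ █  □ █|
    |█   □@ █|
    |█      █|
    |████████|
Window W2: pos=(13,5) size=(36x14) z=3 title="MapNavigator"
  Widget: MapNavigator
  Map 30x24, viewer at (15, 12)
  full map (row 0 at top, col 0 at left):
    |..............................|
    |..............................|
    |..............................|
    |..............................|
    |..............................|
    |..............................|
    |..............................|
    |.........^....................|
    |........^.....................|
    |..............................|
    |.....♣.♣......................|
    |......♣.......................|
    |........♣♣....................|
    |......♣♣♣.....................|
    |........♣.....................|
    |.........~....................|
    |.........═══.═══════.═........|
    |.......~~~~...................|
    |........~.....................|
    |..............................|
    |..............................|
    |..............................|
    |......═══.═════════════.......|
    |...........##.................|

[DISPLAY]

                                                  
                                                  
                                                  
            ┏━━━━━━━━━━━━━━━━━━━━━━━━━━━━━━━━━━┓  
            ┃ MapNavigator                     ┃  
            ┠──────────────────────────────────┨  
            ┃  .........^....................  ┃  
            ┃  ........^.....................  ┃  
            ┃  ..............................  ┃  
━━━━━━━━━━━━┃  .....♣.♣......................  ┃  
 DrawingCanv┃  ......♣.......................  ┃  
────────────┃  ........♣♣.....@..............  ┃  
+     ~     ┃  ......♣♣♣.....................  ┃  
       ~    ┃  ........♣.....................  ┃  
        ~   ┃  .........~....................  ┃  
        ~   ┃  .........═══.═══════.═........  ┃  
         ~  ┗━━━━━━━━━━━━━━━━━━━━━━━━━━━━━━━━━━┛  
          ~           ┃████████             ┃     
           ~          ┃Moves: 0  0/3        ┃     
           ~          ┃                     ┃     


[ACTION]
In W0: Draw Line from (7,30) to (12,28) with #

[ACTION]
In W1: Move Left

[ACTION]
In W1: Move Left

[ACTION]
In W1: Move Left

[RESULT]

                                                  
                                                  
                                                  
            ┏━━━━━━━━━━━━━━━━━━━━━━━━━━━━━━━━━━┓  
            ┃ MapNavigator                     ┃  
            ┠──────────────────────────────────┨  
            ┃  .........^....................  ┃  
            ┃  ........^.....................  ┃  
            ┃  ..............................  ┃  
━━━━━━━━━━━━┃  .....♣.♣......................  ┃  
 DrawingCanv┃  ......♣.......................  ┃  
────────────┃  ........♣♣.....@..............  ┃  
+     ~     ┃  ......♣♣♣.....................  ┃  
       ~    ┃  ........♣.....................  ┃  
        ~   ┃  .........~....................  ┃  
        ~   ┃  .........═══.═══════.═........  ┃  
         ~  ┗━━━━━━━━━━━━━━━━━━━━━━━━━━━━━━━━━━┛  
          ~           ┃████████             ┃     
           ~          ┃Moves: 3  0/3        ┃     
           ~          ┃                     ┃     


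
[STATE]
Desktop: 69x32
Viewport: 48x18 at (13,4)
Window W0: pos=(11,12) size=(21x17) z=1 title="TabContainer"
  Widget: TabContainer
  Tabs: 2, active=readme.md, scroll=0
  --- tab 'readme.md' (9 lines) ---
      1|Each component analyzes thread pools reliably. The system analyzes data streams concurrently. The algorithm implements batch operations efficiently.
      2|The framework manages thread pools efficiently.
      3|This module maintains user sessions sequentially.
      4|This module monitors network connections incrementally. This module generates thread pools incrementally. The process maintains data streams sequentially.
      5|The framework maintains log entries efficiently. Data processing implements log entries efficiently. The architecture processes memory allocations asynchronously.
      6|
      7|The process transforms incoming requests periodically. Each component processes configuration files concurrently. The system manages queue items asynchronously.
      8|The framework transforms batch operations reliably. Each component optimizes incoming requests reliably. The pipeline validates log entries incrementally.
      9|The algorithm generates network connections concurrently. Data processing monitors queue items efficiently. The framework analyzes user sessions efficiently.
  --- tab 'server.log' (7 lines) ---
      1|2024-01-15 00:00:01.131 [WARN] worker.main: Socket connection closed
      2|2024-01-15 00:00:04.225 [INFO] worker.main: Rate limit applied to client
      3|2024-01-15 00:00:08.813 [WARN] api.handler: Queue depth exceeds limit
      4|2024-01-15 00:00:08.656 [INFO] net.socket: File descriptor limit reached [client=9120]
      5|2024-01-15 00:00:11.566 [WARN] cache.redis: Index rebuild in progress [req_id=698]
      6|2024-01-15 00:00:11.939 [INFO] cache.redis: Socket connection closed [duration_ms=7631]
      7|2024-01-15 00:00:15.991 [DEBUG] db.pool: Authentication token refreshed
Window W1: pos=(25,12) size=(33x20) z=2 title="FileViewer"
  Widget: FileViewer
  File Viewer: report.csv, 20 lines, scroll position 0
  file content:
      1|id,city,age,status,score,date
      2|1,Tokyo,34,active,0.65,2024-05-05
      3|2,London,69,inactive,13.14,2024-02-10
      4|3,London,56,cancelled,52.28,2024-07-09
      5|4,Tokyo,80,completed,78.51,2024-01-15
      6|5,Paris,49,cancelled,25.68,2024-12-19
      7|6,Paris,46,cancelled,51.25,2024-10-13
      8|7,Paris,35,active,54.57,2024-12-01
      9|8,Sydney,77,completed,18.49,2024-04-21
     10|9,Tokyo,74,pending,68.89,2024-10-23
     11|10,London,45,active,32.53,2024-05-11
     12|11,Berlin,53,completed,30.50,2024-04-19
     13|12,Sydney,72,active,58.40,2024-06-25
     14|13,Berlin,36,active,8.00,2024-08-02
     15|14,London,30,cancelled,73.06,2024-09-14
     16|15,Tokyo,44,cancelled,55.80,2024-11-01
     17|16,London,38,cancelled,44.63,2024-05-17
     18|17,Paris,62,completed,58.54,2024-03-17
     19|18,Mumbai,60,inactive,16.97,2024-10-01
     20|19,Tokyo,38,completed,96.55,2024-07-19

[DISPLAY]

                                                
                                                
                                                
                                                
                                                
                                                
                                                
                                                
━━━━━━━━━━━━┏━━━━━━━━━━━━━━━━━━━━━━━━━━━━━━━┓   
TabContainer┃ FileViewer                    ┃   
────────────┠───────────────────────────────┨   
readme.md]│ ┃id,city,age,status,score,date ▲┃   
────────────┃1,Tokyo,34,active,0.65,2024-05█┃   
ach componen┃2,London,69,inactive,13.14,202░┃   
he framework┃3,London,56,cancelled,52.28,20░┃   
his module m┃4,Tokyo,80,completed,78.51,202░┃   
his module m┃5,Paris,49,cancelled,25.68,202░┃   
he framework┃6,Paris,46,cancelled,51.25,202░┃   


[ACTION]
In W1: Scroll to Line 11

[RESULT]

                                                
                                                
                                                
                                                
                                                
                                                
                                                
                                                
━━━━━━━━━━━━┏━━━━━━━━━━━━━━━━━━━━━━━━━━━━━━━┓   
TabContainer┃ FileViewer                    ┃   
────────────┠───────────────────────────────┨   
readme.md]│ ┃4,Tokyo,80,completed,78.51,202▲┃   
────────────┃5,Paris,49,cancelled,25.68,202░┃   
ach componen┃6,Paris,46,cancelled,51.25,202░┃   
he framework┃7,Paris,35,active,54.57,2024-1░┃   
his module m┃8,Sydney,77,completed,18.49,20░┃   
his module m┃9,Tokyo,74,pending,68.89,2024-░┃   
he framework┃10,London,45,active,32.53,2024░┃   


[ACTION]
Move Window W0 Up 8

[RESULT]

━━━━━━━━━━━━━━━━━━┓                             
TabContainer      ┃                             
──────────────────┨                             
readme.md]│ server┃                             
──────────────────┃                             
ach component anal┃                             
he framework manag┃                             
his module maintai┃                             
his module m┏━━━━━━━━━━━━━━━━━━━━━━━━━━━━━━━┓   
he framework┃ FileViewer                    ┃   
            ┠───────────────────────────────┨   
he process t┃4,Tokyo,80,completed,78.51,202▲┃   
he framework┃5,Paris,49,cancelled,25.68,202░┃   
he algorithm┃6,Paris,46,cancelled,51.25,202░┃   
            ┃7,Paris,35,active,54.57,2024-1░┃   
            ┃8,Sydney,77,completed,18.49,20░┃   
━━━━━━━━━━━━┃9,Tokyo,74,pending,68.89,2024-░┃   
            ┃10,London,45,active,32.53,2024░┃   


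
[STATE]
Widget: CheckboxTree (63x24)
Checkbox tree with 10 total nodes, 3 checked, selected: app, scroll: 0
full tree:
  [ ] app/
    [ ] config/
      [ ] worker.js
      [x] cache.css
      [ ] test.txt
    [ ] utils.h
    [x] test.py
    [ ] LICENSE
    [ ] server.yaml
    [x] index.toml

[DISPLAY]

>[-] app/                                                      
   [-] config/                                                 
     [ ] worker.js                                             
     [x] cache.css                                             
     [ ] test.txt                                              
   [ ] utils.h                                                 
   [x] test.py                                                 
   [ ] LICENSE                                                 
   [ ] server.yaml                                             
   [x] index.toml                                              
                                                               
                                                               
                                                               
                                                               
                                                               
                                                               
                                                               
                                                               
                                                               
                                                               
                                                               
                                                               
                                                               
                                                               


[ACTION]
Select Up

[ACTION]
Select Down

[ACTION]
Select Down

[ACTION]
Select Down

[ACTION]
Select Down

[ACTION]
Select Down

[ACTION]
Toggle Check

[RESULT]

 [-] app/                                                      
   [-] config/                                                 
     [ ] worker.js                                             
     [x] cache.css                                             
     [ ] test.txt                                              
>  [x] utils.h                                                 
   [x] test.py                                                 
   [ ] LICENSE                                                 
   [ ] server.yaml                                             
   [x] index.toml                                              
                                                               
                                                               
                                                               
                                                               
                                                               
                                                               
                                                               
                                                               
                                                               
                                                               
                                                               
                                                               
                                                               
                                                               


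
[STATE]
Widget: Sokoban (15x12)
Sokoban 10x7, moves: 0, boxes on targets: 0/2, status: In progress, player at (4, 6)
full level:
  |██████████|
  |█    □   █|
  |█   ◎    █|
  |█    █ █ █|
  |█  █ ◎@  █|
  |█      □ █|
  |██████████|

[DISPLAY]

██████████     
█    □   █     
█   ◎    █     
█    █ █ █     
█  █ ◎@  █     
█      □ █     
██████████     
Moves: 0  0/2  
               
               
               
               


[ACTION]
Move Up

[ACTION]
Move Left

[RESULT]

██████████     
█    □   █     
█   ◎    █     
█    █@█ █     
█  █ ◎   █     
█      □ █     
██████████     
Moves: 1  0/2  
               
               
               
               


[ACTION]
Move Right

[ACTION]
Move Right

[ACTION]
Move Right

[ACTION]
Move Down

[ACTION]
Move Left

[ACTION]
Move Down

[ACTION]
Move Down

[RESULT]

██████████     
█    □   █     
█   ◎    █     
█    █ █ █     
█  █ ◎   █     
█    @ □ █     
██████████     
Moves: 4  0/2  
               
               
               
               


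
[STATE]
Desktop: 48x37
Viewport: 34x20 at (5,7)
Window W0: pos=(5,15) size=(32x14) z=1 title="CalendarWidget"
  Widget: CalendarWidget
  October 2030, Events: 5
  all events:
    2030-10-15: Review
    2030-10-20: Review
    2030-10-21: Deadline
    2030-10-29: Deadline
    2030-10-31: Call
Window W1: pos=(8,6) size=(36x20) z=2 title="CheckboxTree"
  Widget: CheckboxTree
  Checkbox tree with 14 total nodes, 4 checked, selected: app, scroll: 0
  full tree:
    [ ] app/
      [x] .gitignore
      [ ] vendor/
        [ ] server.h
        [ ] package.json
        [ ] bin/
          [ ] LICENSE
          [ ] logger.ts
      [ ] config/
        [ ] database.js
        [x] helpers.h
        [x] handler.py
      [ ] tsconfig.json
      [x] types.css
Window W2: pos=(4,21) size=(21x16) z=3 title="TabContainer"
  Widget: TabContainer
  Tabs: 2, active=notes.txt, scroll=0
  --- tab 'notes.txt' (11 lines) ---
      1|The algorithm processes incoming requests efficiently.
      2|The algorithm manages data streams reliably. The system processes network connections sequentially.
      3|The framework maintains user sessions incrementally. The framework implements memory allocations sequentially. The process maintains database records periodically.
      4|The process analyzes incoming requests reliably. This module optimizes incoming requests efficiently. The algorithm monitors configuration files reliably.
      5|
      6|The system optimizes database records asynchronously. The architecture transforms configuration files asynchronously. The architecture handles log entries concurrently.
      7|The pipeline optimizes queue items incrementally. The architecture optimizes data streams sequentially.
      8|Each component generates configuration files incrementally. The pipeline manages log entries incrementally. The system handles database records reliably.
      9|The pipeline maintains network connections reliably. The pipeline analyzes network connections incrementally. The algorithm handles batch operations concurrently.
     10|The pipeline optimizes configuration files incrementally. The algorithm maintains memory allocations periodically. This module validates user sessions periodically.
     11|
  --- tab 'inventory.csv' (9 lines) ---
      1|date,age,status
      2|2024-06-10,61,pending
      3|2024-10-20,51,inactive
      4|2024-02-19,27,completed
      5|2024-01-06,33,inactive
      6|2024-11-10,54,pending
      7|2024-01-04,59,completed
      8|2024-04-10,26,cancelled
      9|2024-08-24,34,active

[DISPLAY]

   ┃ CheckboxTree                 
   ┠──────────────────────────────
   ┃>[-] app/                     
   ┃   [x] .gitignore             
   ┃   [ ] vendor/                
   ┃     [ ] server.h             
   ┃     [ ] package.json         
   ┃     [ ] bin/                 
┏━━┃       [ ] LICENSE            
┃ C┃       [ ] logger.ts          
┠──┃   [-] config/                
┃  ┃     [ ] database.js          
┃Mo┃     [x] helpers.h            
┃  ┃     [x] handler.py           
━━━━━━━━━━━━━━━━━━━┓json          
 TabContainer      ┃              
───────────────────┨              
[notes.txt]│ invent┃              
───────────────────┃━━━━━━━━━━━━━━
The algorithm proce┃           ┃  


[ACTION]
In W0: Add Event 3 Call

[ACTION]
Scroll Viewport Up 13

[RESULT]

                                  
                                  
                                  
                                  
                                  
                                  
   ┏━━━━━━━━━━━━━━━━━━━━━━━━━━━━━━
   ┃ CheckboxTree                 
   ┠──────────────────────────────
   ┃>[-] app/                     
   ┃   [x] .gitignore             
   ┃   [ ] vendor/                
   ┃     [ ] server.h             
   ┃     [ ] package.json         
   ┃     [ ] bin/                 
┏━━┃       [ ] LICENSE            
┃ C┃       [ ] logger.ts          
┠──┃   [-] config/                
┃  ┃     [ ] database.js          
┃Mo┃     [x] helpers.h            


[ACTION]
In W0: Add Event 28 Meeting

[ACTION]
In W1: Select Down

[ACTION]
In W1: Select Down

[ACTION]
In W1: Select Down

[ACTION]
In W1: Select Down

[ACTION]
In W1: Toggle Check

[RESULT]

                                  
                                  
                                  
                                  
                                  
                                  
   ┏━━━━━━━━━━━━━━━━━━━━━━━━━━━━━━
   ┃ CheckboxTree                 
   ┠──────────────────────────────
   ┃ [-] app/                     
   ┃   [x] .gitignore             
   ┃   [-] vendor/                
   ┃     [ ] server.h             
   ┃>    [x] package.json         
   ┃     [ ] bin/                 
┏━━┃       [ ] LICENSE            
┃ C┃       [ ] logger.ts          
┠──┃   [-] config/                
┃  ┃     [ ] database.js          
┃Mo┃     [x] helpers.h            


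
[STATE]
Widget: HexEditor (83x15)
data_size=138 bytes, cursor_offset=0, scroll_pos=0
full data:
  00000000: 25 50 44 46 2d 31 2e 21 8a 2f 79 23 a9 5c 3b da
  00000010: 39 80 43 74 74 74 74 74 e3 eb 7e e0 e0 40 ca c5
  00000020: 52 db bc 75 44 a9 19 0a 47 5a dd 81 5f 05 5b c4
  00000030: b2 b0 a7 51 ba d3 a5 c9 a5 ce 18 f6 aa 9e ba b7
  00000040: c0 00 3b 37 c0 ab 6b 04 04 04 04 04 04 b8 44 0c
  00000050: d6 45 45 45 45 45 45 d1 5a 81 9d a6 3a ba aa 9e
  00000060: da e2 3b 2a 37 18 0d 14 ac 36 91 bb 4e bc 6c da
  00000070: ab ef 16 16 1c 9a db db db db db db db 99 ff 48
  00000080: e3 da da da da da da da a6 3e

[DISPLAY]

00000000  25 50 44 46 2d 31 2e 21  8a 2f 79 23 a9 5c 3b da  |%PDF-1.!./y#.\;.|     
00000010  39 80 43 74 74 74 74 74  e3 eb 7e e0 e0 40 ca c5  |9.Cttttt..~..@..|     
00000020  52 db bc 75 44 a9 19 0a  47 5a dd 81 5f 05 5b c4  |R..uD...GZ.._.[.|     
00000030  b2 b0 a7 51 ba d3 a5 c9  a5 ce 18 f6 aa 9e ba b7  |...Q............|     
00000040  c0 00 3b 37 c0 ab 6b 04  04 04 04 04 04 b8 44 0c  |..;7..k.......D.|     
00000050  d6 45 45 45 45 45 45 d1  5a 81 9d a6 3a ba aa 9e  |.EEEEEE.Z...:...|     
00000060  da e2 3b 2a 37 18 0d 14  ac 36 91 bb 4e bc 6c da  |..;*7....6..N.l.|     
00000070  ab ef 16 16 1c 9a db db  db db db db db 99 ff 48  |...............H|     
00000080  e3 da da da da da da da  a6 3e                    |.........>      |     
                                                                                   
                                                                                   
                                                                                   
                                                                                   
                                                                                   
                                                                                   


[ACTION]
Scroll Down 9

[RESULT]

00000080  e3 da da da da da da da  a6 3e                    |.........>      |     
                                                                                   
                                                                                   
                                                                                   
                                                                                   
                                                                                   
                                                                                   
                                                                                   
                                                                                   
                                                                                   
                                                                                   
                                                                                   
                                                                                   
                                                                                   
                                                                                   


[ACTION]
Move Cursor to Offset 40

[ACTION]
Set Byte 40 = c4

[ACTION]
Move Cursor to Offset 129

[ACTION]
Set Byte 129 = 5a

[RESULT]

00000080  e3 5A da da da da da da  a6 3e                    |.Z.......>      |     
                                                                                   
                                                                                   
                                                                                   
                                                                                   
                                                                                   
                                                                                   
                                                                                   
                                                                                   
                                                                                   
                                                                                   
                                                                                   
                                                                                   
                                                                                   
                                                                                   


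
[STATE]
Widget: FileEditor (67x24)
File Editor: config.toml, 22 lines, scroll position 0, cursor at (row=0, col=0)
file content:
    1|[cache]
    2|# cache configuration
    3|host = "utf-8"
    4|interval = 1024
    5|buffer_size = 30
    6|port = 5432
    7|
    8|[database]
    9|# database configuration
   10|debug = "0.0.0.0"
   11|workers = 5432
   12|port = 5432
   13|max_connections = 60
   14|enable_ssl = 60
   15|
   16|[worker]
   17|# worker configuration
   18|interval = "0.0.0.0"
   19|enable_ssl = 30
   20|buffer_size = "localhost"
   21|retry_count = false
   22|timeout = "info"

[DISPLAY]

█cache]                                                           ▲
# cache configuration                                             █
host = "utf-8"                                                    ░
interval = 1024                                                   ░
buffer_size = 30                                                  ░
port = 5432                                                       ░
                                                                  ░
[database]                                                        ░
# database configuration                                          ░
debug = "0.0.0.0"                                                 ░
workers = 5432                                                    ░
port = 5432                                                       ░
max_connections = 60                                              ░
enable_ssl = 60                                                   ░
                                                                  ░
[worker]                                                          ░
# worker configuration                                            ░
interval = "0.0.0.0"                                              ░
enable_ssl = 30                                                   ░
buffer_size = "localhost"                                         ░
retry_count = false                                               ░
timeout = "info"                                                  ░
                                                                  ░
                                                                  ▼


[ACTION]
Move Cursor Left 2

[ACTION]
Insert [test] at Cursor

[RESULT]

test█cache]                                                       ▲
# cache configuration                                             █
host = "utf-8"                                                    ░
interval = 1024                                                   ░
buffer_size = 30                                                  ░
port = 5432                                                       ░
                                                                  ░
[database]                                                        ░
# database configuration                                          ░
debug = "0.0.0.0"                                                 ░
workers = 5432                                                    ░
port = 5432                                                       ░
max_connections = 60                                              ░
enable_ssl = 60                                                   ░
                                                                  ░
[worker]                                                          ░
# worker configuration                                            ░
interval = "0.0.0.0"                                              ░
enable_ssl = 30                                                   ░
buffer_size = "localhost"                                         ░
retry_count = false                                               ░
timeout = "info"                                                  ░
                                                                  ░
                                                                  ▼


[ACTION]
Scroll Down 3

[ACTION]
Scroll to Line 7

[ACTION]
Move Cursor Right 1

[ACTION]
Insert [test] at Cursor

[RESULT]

test[test█ache]                                                   ▲
# cache configuration                                             █
host = "utf-8"                                                    ░
interval = 1024                                                   ░
buffer_size = 30                                                  ░
port = 5432                                                       ░
                                                                  ░
[database]                                                        ░
# database configuration                                          ░
debug = "0.0.0.0"                                                 ░
workers = 5432                                                    ░
port = 5432                                                       ░
max_connections = 60                                              ░
enable_ssl = 60                                                   ░
                                                                  ░
[worker]                                                          ░
# worker configuration                                            ░
interval = "0.0.0.0"                                              ░
enable_ssl = 30                                                   ░
buffer_size = "localhost"                                         ░
retry_count = false                                               ░
timeout = "info"                                                  ░
                                                                  ░
                                                                  ▼
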